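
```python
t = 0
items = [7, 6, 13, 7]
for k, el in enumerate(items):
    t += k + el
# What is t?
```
Trace:
  t=0
  t=7, k=0, el=7
  t=14, k=1, el=6
  t=29, k=2, el=13
  t=39, k=3, el=7

Final answer: 39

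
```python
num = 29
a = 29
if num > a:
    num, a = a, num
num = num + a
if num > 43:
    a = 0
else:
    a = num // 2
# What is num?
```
Trace:
  num=29
  num=29, a=29
  num=29, a=29
  num=58, a=29
  num=58, a=0

Final answer: 58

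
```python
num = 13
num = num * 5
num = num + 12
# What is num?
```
Trace:
  num=13
  num=65
  num=77

Final answer: 77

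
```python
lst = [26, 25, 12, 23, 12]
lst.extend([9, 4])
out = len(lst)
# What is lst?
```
Trace:
  lst=[26, 25, 12, 23, 12]
  lst=[26, 25, 12, 23, 12, 9, 4]
  lst=[26, 25, 12, 23, 12, 9, 4], out=7

Final answer: [26, 25, 12, 23, 12, 9, 4]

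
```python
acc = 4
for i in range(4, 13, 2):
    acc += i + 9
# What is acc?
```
Trace:
  acc=4
  acc=17, i=4
  acc=32, i=6
  acc=49, i=8
  acc=68, i=10
  acc=89, i=12

Final answer: 89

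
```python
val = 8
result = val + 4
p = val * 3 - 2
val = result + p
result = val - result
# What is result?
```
Trace:
  val=8
  val=8, result=12
  val=8, result=12, p=22
  val=34, result=12, p=22
  val=34, result=22, p=22

Final answer: 22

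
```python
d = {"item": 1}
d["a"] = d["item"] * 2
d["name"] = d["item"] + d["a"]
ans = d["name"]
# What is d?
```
Trace:
  d={'item': 1}
  d={'item': 1, 'a': 2}
  d={'item': 1, 'a': 2, 'name': 3}
  d={'item': 1, 'a': 2, 'name': 3}, ans=3

Final answer: {'item': 1, 'a': 2, 'name': 3}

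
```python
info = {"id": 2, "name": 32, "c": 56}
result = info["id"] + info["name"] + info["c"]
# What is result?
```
Trace:
  info={'id': 2, 'name': 32, 'c': 56}
  info={'id': 2, 'name': 32, 'c': 56}, result=90

Final answer: 90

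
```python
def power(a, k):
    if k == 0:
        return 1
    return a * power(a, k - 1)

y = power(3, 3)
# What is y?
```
Call trace:
power(a=3, k=3)
  power(a=3, k=2)
    power(a=3, k=1)
      power(a=3, k=0)
      -> return 1
    -> return 3
  -> return 9
-> return 27

Final answer: 27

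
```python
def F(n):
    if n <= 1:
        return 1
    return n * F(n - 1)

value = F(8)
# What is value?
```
Call trace:
F(n=8)
  F(n=7)
    F(n=6)
      F(n=5)
        F(n=4)
          F(n=3)
            F(n=2)
              F(n=1)
              -> return 1
            -> return 2
          -> return 6
        -> return 24
      -> return 120
    -> return 720
  -> return 5040
-> return 40320

Final answer: 40320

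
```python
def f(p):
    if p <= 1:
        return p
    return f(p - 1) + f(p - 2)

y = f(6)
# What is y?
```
Call trace (a repeated sub-call is expanded the first time; later identical calls just restate its return value):
f(p=6)
  f(p=5)
    f(p=4)
      f(p=3)
        f(p=2)
          f(p=1)
          -> return 1
          f(p=0)
          -> return 0
        -> return 1
        f(p=1)
        -> return 1
      -> return 2
      f(p=2) -> return 1  (same call as traced above)
    -> return 3
    f(p=3) -> return 2  (same call as traced above)
  -> return 5
  f(p=4) -> return 3  (same call as traced above)
-> return 8

Final answer: 8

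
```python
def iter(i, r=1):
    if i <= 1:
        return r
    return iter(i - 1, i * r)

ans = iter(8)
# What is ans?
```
Call trace:
iter(i=8, r=1)
  iter(i=7, r=8)
    iter(i=6, r=56)
      iter(i=5, r=336)
        iter(i=4, r=1680)
          iter(i=3, r=6720)
            iter(i=2, r=20160)
              iter(i=1, r=40320)
              -> return 40320
            -> return 40320
          -> return 40320
        -> return 40320
      -> return 40320
    -> return 40320
  -> return 40320
-> return 40320

Final answer: 40320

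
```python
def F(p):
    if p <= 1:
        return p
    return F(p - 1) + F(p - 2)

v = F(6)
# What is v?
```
Call trace (a repeated sub-call is expanded the first time; later identical calls just restate its return value):
F(p=6)
  F(p=5)
    F(p=4)
      F(p=3)
        F(p=2)
          F(p=1)
          -> return 1
          F(p=0)
          -> return 0
        -> return 1
        F(p=1)
        -> return 1
      -> return 2
      F(p=2) -> return 1  (same call as traced above)
    -> return 3
    F(p=3) -> return 2  (same call as traced above)
  -> return 5
  F(p=4) -> return 3  (same call as traced above)
-> return 8

Final answer: 8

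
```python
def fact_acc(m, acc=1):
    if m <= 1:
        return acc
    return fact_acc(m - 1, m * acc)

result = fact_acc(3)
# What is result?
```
Call trace:
fact_acc(m=3, acc=1)
  fact_acc(m=2, acc=3)
    fact_acc(m=1, acc=6)
    -> return 6
  -> return 6
-> return 6

Final answer: 6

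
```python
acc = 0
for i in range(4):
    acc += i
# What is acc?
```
Trace:
  acc=0
  acc=0, i=0
  acc=1, i=1
  acc=3, i=2
  acc=6, i=3

Final answer: 6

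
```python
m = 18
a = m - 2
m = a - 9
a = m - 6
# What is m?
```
Trace:
  m=18
  m=18, a=16
  m=7, a=16
  m=7, a=1

Final answer: 7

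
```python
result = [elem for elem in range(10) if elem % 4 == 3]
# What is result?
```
Trace:
  elem=0
  elem=1
  elem=2
  elem=3
  elem=4
  elem=5
  elem=6
  elem=7
  elem=8
  elem=9
  result=[3, 7]

Final answer: [3, 7]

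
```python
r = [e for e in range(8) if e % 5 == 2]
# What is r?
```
Trace:
  e=0
  e=1
  e=2
  e=3
  e=4
  e=5
  e=6
  e=7
  r=[2, 7]

Final answer: [2, 7]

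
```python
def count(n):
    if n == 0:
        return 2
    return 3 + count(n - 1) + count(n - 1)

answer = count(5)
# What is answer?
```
Call trace (a repeated sub-call is expanded the first time; later identical calls just restate its return value):
count(n=5)
  count(n=4)
    count(n=3)
      count(n=2)
        count(n=1)
          count(n=0)
          -> return 2
          count(n=0)
          -> return 2
        -> return 7
        count(n=1) -> return 7  (same call as traced above)
      -> return 17
      count(n=2) -> return 17  (same call as traced above)
    -> return 37
    count(n=3) -> return 37  (same call as traced above)
  -> return 77
  count(n=4) -> return 77  (same call as traced above)
-> return 157

Final answer: 157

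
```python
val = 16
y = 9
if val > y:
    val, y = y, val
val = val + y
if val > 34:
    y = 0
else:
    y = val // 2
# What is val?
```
Trace:
  val=16
  val=16, y=9
  val=9, y=16
  val=25, y=16
  val=25, y=12

Final answer: 25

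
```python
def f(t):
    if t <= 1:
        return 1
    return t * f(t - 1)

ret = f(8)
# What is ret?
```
Call trace:
f(t=8)
  f(t=7)
    f(t=6)
      f(t=5)
        f(t=4)
          f(t=3)
            f(t=2)
              f(t=1)
              -> return 1
            -> return 2
          -> return 6
        -> return 24
      -> return 120
    -> return 720
  -> return 5040
-> return 40320

Final answer: 40320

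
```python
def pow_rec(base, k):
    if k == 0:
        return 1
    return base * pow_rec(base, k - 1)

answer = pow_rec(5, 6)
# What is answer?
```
Call trace:
pow_rec(base=5, k=6)
  pow_rec(base=5, k=5)
    pow_rec(base=5, k=4)
      pow_rec(base=5, k=3)
        pow_rec(base=5, k=2)
          pow_rec(base=5, k=1)
            pow_rec(base=5, k=0)
            -> return 1
          -> return 5
        -> return 25
      -> return 125
    -> return 625
  -> return 3125
-> return 15625

Final answer: 15625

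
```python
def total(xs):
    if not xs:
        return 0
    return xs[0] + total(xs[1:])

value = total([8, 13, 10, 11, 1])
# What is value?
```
Call trace:
total(xs=[8, 13, 10, 11, 1])
  total(xs=[13, 10, 11, 1])
    total(xs=[10, 11, 1])
      total(xs=[11, 1])
        total(xs=[1])
          total(xs=[])
          -> return 0
        -> return 1
      -> return 12
    -> return 22
  -> return 35
-> return 43

Final answer: 43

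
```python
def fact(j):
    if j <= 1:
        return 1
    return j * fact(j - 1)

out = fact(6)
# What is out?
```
Call trace:
fact(j=6)
  fact(j=5)
    fact(j=4)
      fact(j=3)
        fact(j=2)
          fact(j=1)
          -> return 1
        -> return 2
      -> return 6
    -> return 24
  -> return 120
-> return 720

Final answer: 720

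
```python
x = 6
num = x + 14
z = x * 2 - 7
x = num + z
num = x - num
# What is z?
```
Trace:
  x=6
  x=6, num=20
  x=6, num=20, z=5
  x=25, num=20, z=5
  x=25, num=5, z=5

Final answer: 5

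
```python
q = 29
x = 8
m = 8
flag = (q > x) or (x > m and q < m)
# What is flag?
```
Trace:
  q=29
  q=29, x=8
  q=29, x=8, m=8
  q=29, x=8, m=8, flag=True

Final answer: True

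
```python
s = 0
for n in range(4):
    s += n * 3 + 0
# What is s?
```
Trace:
  s=0
  s=0, n=0
  s=3, n=1
  s=9, n=2
  s=18, n=3

Final answer: 18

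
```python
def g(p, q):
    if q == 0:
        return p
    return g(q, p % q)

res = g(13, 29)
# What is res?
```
Call trace:
g(p=13, q=29)
  g(p=29, q=13)
    g(p=13, q=3)
      g(p=3, q=1)
        g(p=1, q=0)
        -> return 1
      -> return 1
    -> return 1
  -> return 1
-> return 1

Final answer: 1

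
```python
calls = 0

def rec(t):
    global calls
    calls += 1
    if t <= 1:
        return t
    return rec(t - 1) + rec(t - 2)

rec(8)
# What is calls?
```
Call trace (a repeated sub-call is expanded the first time; later identical calls just restate its return value):
rec(t=8)
  rec(t=7)
    rec(t=6)
      rec(t=5)
        rec(t=4)
          rec(t=3)
            rec(t=2)
              rec(t=1)
              -> return 1
              rec(t=0)
              -> return 0
            -> return 1
            rec(t=1)
            -> return 1
          -> return 2
          rec(t=2) -> return 1  (same call as traced above)
        -> return 3
        rec(t=3) -> return 2  (same call as traced above)
      -> return 5
      rec(t=4) -> return 3  (same call as traced above)
    -> return 8
    rec(t=5) -> return 5  (same call as traced above)
  -> return 13
  rec(t=6) -> return 8  (same call as traced above)
-> return 21

calls is incremented once per call, so count the calls in each subtree. Let C(t) = number of calls made by rec(t).
C(0) = C(1) = 1 (base case, no recursion); C(t) = 1 + C(t - 1) + C(t - 2) otherwise.
C(2) = 1 + C(1) + C(0) = 1 + 1 + 1 = 3
C(3) = 1 + C(2) + C(1) = 1 + 3 + 1 = 5
C(4) = 1 + C(3) + C(2) = 1 + 5 + 3 = 9
C(5) = 1 + C(4) + C(3) = 1 + 9 + 5 = 15
C(6) = 1 + C(5) + C(4) = 1 + 15 + 9 = 25
C(7) = 1 + C(6) + C(5) = 1 + 25 + 15 = 41
C(8) = 1 + C(7) + C(6) = 1 + 41 + 25 = 67
calls = C(8) = 67

Final answer: 67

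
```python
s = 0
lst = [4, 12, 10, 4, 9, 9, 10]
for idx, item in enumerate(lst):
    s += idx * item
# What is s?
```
Trace:
  s=0
  s=0, idx=0, item=4
  s=12, idx=1, item=12
  s=32, idx=2, item=10
  s=44, idx=3, item=4
  s=80, idx=4, item=9
  s=125, idx=5, item=9
  s=185, idx=6, item=10

Final answer: 185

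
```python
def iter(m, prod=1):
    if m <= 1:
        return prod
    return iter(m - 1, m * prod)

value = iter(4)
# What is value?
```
Call trace:
iter(m=4, prod=1)
  iter(m=3, prod=4)
    iter(m=2, prod=12)
      iter(m=1, prod=24)
      -> return 24
    -> return 24
  -> return 24
-> return 24

Final answer: 24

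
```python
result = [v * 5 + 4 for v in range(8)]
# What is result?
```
Trace:
  v=0
  v=1
  v=2
  v=3
  v=4
  v=5
  v=6
  v=7
  result=[4, 9, 14, 19, 24, 29, 34, 39]

Final answer: [4, 9, 14, 19, 24, 29, 34, 39]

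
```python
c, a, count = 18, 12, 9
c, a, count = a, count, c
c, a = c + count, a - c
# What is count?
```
Trace:
  c=18, a=12, count=9
  c=12, a=9, count=18
  c=30, a=-3, count=18

Final answer: 18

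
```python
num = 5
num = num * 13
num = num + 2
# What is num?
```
Trace:
  num=5
  num=65
  num=67

Final answer: 67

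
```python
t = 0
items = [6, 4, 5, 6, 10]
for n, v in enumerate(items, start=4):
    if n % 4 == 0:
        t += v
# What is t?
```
Trace:
  t=0
  t=6, n=4, v=6
  t=6, n=5, v=4
  t=6, n=6, v=5
  t=6, n=7, v=6
  t=16, n=8, v=10

Final answer: 16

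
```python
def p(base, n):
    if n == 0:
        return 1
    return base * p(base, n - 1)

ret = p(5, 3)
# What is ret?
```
Call trace:
p(base=5, n=3)
  p(base=5, n=2)
    p(base=5, n=1)
      p(base=5, n=0)
      -> return 1
    -> return 5
  -> return 25
-> return 125

Final answer: 125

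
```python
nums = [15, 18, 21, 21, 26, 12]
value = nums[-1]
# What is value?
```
Trace:
  nums=[15, 18, 21, 21, 26, 12]
  nums=[15, 18, 21, 21, 26, 12], value=12

Final answer: 12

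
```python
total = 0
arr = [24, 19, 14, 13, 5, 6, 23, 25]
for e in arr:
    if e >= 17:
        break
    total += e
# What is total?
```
Trace:
  total=0
  total=0, e=24

Final answer: 0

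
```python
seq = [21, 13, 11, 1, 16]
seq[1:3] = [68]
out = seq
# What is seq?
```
Trace:
  seq=[21, 13, 11, 1, 16]
  seq=[21, 68, 1, 16]
  seq=[21, 68, 1, 16], out=[21, 68, 1, 16]

Final answer: [21, 68, 1, 16]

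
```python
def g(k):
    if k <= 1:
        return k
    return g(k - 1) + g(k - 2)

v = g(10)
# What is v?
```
Call trace (a repeated sub-call is expanded the first time; later identical calls just restate its return value):
g(k=10)
  g(k=9)
    g(k=8)
      g(k=7)
        g(k=6)
          g(k=5)
            g(k=4)
              g(k=3)
                g(k=2)
                  g(k=1)
                  -> return 1
                  g(k=0)
                  -> return 0
                -> return 1
                g(k=1)
                -> return 1
              -> return 2
              g(k=2) -> return 1  (same call as traced above)
            -> return 3
            g(k=3) -> return 2  (same call as traced above)
          -> return 5
          g(k=4) -> return 3  (same call as traced above)
        -> return 8
        g(k=5) -> return 5  (same call as traced above)
      -> return 13
      g(k=6) -> return 8  (same call as traced above)
    -> return 21
    g(k=7) -> return 13  (same call as traced above)
  -> return 34
  g(k=8) -> return 21  (same call as traced above)
-> return 55

Final answer: 55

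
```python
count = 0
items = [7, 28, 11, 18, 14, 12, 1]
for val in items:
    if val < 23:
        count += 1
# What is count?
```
Trace:
  count=0
  count=1, val=7
  count=1, val=28
  count=2, val=11
  count=3, val=18
  count=4, val=14
  count=5, val=12
  count=6, val=1

Final answer: 6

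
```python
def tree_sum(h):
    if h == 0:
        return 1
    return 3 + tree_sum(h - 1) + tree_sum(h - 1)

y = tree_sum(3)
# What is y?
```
Call trace (a repeated sub-call is expanded the first time; later identical calls just restate its return value):
tree_sum(h=3)
  tree_sum(h=2)
    tree_sum(h=1)
      tree_sum(h=0)
      -> return 1
      tree_sum(h=0)
      -> return 1
    -> return 5
    tree_sum(h=1) -> return 5  (same call as traced above)
  -> return 13
  tree_sum(h=2) -> return 13  (same call as traced above)
-> return 29

Final answer: 29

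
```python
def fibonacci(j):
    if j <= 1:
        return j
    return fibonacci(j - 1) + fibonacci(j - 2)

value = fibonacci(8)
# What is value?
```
Call trace (a repeated sub-call is expanded the first time; later identical calls just restate its return value):
fibonacci(j=8)
  fibonacci(j=7)
    fibonacci(j=6)
      fibonacci(j=5)
        fibonacci(j=4)
          fibonacci(j=3)
            fibonacci(j=2)
              fibonacci(j=1)
              -> return 1
              fibonacci(j=0)
              -> return 0
            -> return 1
            fibonacci(j=1)
            -> return 1
          -> return 2
          fibonacci(j=2) -> return 1  (same call as traced above)
        -> return 3
        fibonacci(j=3) -> return 2  (same call as traced above)
      -> return 5
      fibonacci(j=4) -> return 3  (same call as traced above)
    -> return 8
    fibonacci(j=5) -> return 5  (same call as traced above)
  -> return 13
  fibonacci(j=6) -> return 8  (same call as traced above)
-> return 21

Final answer: 21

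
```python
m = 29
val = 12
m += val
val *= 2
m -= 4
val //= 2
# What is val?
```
Trace:
  m=29
  m=29, val=12
  m=41, val=12
  m=41, val=24
  m=37, val=24
  m=37, val=12

Final answer: 12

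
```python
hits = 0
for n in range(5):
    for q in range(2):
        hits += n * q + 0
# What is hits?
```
Trace:
  hits=0
  hits=0, n=0, q=0
  hits=0, n=0, q=1
  hits=0, n=1, q=0
  hits=1, n=1, q=1
  hits=1, n=2, q=0
  hits=3, n=2, q=1
  hits=3, n=3, q=0
  hits=6, n=3, q=1
  hits=6, n=4, q=0
  hits=10, n=4, q=1

Final answer: 10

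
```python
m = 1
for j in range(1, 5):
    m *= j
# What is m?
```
Trace:
  m=1
  m=1, j=1
  m=2, j=2
  m=6, j=3
  m=24, j=4

Final answer: 24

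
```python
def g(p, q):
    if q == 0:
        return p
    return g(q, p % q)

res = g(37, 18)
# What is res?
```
Call trace:
g(p=37, q=18)
  g(p=18, q=1)
    g(p=1, q=0)
    -> return 1
  -> return 1
-> return 1

Final answer: 1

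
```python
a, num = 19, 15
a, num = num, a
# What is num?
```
Trace:
  a=19, num=15
  a=15, num=19

Final answer: 19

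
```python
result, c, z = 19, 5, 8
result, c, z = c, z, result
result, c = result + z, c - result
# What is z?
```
Trace:
  result=19, c=5, z=8
  result=5, c=8, z=19
  result=24, c=3, z=19

Final answer: 19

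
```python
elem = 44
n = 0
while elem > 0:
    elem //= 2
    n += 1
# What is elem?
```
Trace:
  elem=44
  elem=44, n=0
  elem=22, n=1
  elem=11, n=2
  elem=5, n=3
  elem=2, n=4
  elem=1, n=5
  elem=0, n=6

Final answer: 0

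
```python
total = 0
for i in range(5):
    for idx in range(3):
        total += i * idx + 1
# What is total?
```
Trace:
  total=0
  total=1, i=0, idx=0
  total=2, i=0, idx=1
  total=3, i=0, idx=2
  total=4, i=1, idx=0
  total=6, i=1, idx=1
  total=9, i=1, idx=2
  total=10, i=2, idx=0
  total=13, i=2, idx=1
  total=18, i=2, idx=2
  total=19, i=3, idx=0
  total=23, i=3, idx=1
  total=30, i=3, idx=2
  total=31, i=4, idx=0
  total=36, i=4, idx=1
  total=45, i=4, idx=2

Final answer: 45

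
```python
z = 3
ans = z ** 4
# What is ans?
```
Trace:
  z=3
  z=3, ans=81

Final answer: 81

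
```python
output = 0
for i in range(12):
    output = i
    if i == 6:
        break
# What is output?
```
Trace:
  output=0
  output=0, i=0
  output=1, i=1
  output=2, i=2
  output=3, i=3
  output=4, i=4
  output=5, i=5
  output=6, i=6

Final answer: 6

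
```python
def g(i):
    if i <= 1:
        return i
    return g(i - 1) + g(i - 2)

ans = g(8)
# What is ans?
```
Call trace (a repeated sub-call is expanded the first time; later identical calls just restate its return value):
g(i=8)
  g(i=7)
    g(i=6)
      g(i=5)
        g(i=4)
          g(i=3)
            g(i=2)
              g(i=1)
              -> return 1
              g(i=0)
              -> return 0
            -> return 1
            g(i=1)
            -> return 1
          -> return 2
          g(i=2) -> return 1  (same call as traced above)
        -> return 3
        g(i=3) -> return 2  (same call as traced above)
      -> return 5
      g(i=4) -> return 3  (same call as traced above)
    -> return 8
    g(i=5) -> return 5  (same call as traced above)
  -> return 13
  g(i=6) -> return 8  (same call as traced above)
-> return 21

Final answer: 21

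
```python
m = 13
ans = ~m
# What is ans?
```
Trace:
  m=13
  m=13, ans=-14

Final answer: -14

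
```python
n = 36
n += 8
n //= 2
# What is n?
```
Trace:
  n=36
  n=44
  n=22

Final answer: 22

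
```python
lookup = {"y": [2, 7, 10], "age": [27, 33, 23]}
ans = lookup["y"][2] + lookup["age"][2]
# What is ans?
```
Trace:
  lookup={'y': [2, 7, 10], 'age': [27, 33, 23]}
  lookup={'y': [2, 7, 10], 'age': [27, 33, 23]}, ans=33

Final answer: 33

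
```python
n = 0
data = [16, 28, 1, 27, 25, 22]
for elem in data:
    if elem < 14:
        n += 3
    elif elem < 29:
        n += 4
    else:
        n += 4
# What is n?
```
Trace:
  n=0
  n=4, elem=16
  n=8, elem=28
  n=11, elem=1
  n=15, elem=27
  n=19, elem=25
  n=23, elem=22

Final answer: 23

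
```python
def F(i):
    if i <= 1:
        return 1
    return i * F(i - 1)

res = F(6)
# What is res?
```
Call trace:
F(i=6)
  F(i=5)
    F(i=4)
      F(i=3)
        F(i=2)
          F(i=1)
          -> return 1
        -> return 2
      -> return 6
    -> return 24
  -> return 120
-> return 720

Final answer: 720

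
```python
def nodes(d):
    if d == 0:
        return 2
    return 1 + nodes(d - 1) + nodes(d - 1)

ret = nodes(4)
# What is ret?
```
Call trace (a repeated sub-call is expanded the first time; later identical calls just restate its return value):
nodes(d=4)
  nodes(d=3)
    nodes(d=2)
      nodes(d=1)
        nodes(d=0)
        -> return 2
        nodes(d=0)
        -> return 2
      -> return 5
      nodes(d=1) -> return 5  (same call as traced above)
    -> return 11
    nodes(d=2) -> return 11  (same call as traced above)
  -> return 23
  nodes(d=3) -> return 23  (same call as traced above)
-> return 47

Final answer: 47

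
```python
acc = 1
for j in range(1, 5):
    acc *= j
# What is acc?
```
Trace:
  acc=1
  acc=1, j=1
  acc=2, j=2
  acc=6, j=3
  acc=24, j=4

Final answer: 24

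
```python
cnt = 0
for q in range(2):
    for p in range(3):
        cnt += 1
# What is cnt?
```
Trace:
  cnt=0
  cnt=1, q=0, p=0
  cnt=2, q=0, p=1
  cnt=3, q=0, p=2
  cnt=4, q=1, p=0
  cnt=5, q=1, p=1
  cnt=6, q=1, p=2

Final answer: 6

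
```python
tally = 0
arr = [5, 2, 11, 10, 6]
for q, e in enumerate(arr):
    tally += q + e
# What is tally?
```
Trace:
  tally=0
  tally=5, q=0, e=5
  tally=8, q=1, e=2
  tally=21, q=2, e=11
  tally=34, q=3, e=10
  tally=44, q=4, e=6

Final answer: 44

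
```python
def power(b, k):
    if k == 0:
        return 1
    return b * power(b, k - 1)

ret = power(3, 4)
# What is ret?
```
Call trace:
power(b=3, k=4)
  power(b=3, k=3)
    power(b=3, k=2)
      power(b=3, k=1)
        power(b=3, k=0)
        -> return 1
      -> return 3
    -> return 9
  -> return 27
-> return 81

Final answer: 81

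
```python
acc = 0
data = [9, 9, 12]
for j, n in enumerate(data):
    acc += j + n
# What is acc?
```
Trace:
  acc=0
  acc=9, j=0, n=9
  acc=19, j=1, n=9
  acc=33, j=2, n=12

Final answer: 33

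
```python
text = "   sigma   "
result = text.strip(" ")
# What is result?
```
Trace:
  text='   sigma   '
  text='   sigma   ', result='sigma'

Final answer: 'sigma'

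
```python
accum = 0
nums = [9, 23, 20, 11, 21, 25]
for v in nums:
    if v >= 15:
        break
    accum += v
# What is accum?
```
Trace:
  accum=0
  accum=9, v=9
  accum=9, v=23

Final answer: 9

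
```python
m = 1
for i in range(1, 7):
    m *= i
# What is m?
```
Trace:
  m=1
  m=1, i=1
  m=2, i=2
  m=6, i=3
  m=24, i=4
  m=120, i=5
  m=720, i=6

Final answer: 720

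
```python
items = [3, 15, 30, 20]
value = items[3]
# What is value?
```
Trace:
  items=[3, 15, 30, 20]
  items=[3, 15, 30, 20], value=20

Final answer: 20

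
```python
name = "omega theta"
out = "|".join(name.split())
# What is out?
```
Trace:
  name='omega theta'
  name='omega theta', out='omega|theta'

Final answer: 'omega|theta'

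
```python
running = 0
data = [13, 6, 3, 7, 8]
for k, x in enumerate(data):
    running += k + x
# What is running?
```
Trace:
  running=0
  running=13, k=0, x=13
  running=20, k=1, x=6
  running=25, k=2, x=3
  running=35, k=3, x=7
  running=47, k=4, x=8

Final answer: 47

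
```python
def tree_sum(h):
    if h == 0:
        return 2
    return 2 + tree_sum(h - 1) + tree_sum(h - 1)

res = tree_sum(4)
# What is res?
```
Call trace (a repeated sub-call is expanded the first time; later identical calls just restate its return value):
tree_sum(h=4)
  tree_sum(h=3)
    tree_sum(h=2)
      tree_sum(h=1)
        tree_sum(h=0)
        -> return 2
        tree_sum(h=0)
        -> return 2
      -> return 6
      tree_sum(h=1) -> return 6  (same call as traced above)
    -> return 14
    tree_sum(h=2) -> return 14  (same call as traced above)
  -> return 30
  tree_sum(h=3) -> return 30  (same call as traced above)
-> return 62

Final answer: 62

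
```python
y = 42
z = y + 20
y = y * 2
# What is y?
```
Trace:
  y=42
  y=42, z=62
  y=84, z=62

Final answer: 84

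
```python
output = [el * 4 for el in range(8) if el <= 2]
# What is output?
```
Trace:
  el=0
  el=1
  el=2
  el=3
  el=4
  el=5
  el=6
  el=7
  output=[0, 4, 8]

Final answer: [0, 4, 8]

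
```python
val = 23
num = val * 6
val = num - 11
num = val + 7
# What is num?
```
Trace:
  val=23
  val=23, num=138
  val=127, num=138
  val=127, num=134

Final answer: 134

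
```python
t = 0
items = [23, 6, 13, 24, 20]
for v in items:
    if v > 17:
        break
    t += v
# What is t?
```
Trace:
  t=0
  t=0, v=23

Final answer: 0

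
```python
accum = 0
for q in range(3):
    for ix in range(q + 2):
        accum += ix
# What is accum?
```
Trace:
  accum=0
  accum=0, q=0, ix=0
  accum=1, q=0, ix=1
  accum=1, q=1, ix=0
  accum=2, q=1, ix=1
  accum=4, q=1, ix=2
  accum=4, q=2, ix=0
  accum=5, q=2, ix=1
  accum=7, q=2, ix=2
  accum=10, q=2, ix=3

Final answer: 10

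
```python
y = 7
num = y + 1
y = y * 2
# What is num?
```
Trace:
  y=7
  y=7, num=8
  y=14, num=8

Final answer: 8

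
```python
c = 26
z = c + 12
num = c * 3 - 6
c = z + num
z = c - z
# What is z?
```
Trace:
  c=26
  c=26, z=38
  c=26, z=38, num=72
  c=110, z=38, num=72
  c=110, z=72, num=72

Final answer: 72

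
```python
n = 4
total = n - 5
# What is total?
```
Trace:
  n=4
  n=4, total=-1

Final answer: -1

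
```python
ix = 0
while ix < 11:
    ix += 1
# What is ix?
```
Trace:
  ix=0
  ix=1
  ix=2
  ix=3
  ix=4
  ix=5
  ix=6
  ix=7
  ix=8
  ix=9
  ix=10
  ix=11

Final answer: 11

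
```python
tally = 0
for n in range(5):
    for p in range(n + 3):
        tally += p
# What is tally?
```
Trace:
  tally=0
  tally=0, n=0, p=0
  tally=1, n=0, p=1
  tally=3, n=0, p=2
  tally=3, n=1, p=0
  tally=4, n=1, p=1
  tally=6, n=1, p=2
  tally=9, n=1, p=3
  tally=9, n=2, p=0
  tally=10, n=2, p=1
  tally=12, n=2, p=2
  tally=15, n=2, p=3
  tally=19, n=2, p=4
  tally=19, n=3, p=0
  tally=20, n=3, p=1
  tally=22, n=3, p=2
  tally=25, n=3, p=3
  tally=29, n=3, p=4
  tally=34, n=3, p=5
  tally=34, n=4, p=0
  tally=35, n=4, p=1
  tally=37, n=4, p=2
  tally=40, n=4, p=3
  tally=44, n=4, p=4
  tally=49, n=4, p=5
  tally=55, n=4, p=6

Final answer: 55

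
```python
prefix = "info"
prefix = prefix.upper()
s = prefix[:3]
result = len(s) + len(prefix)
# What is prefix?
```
Trace:
  prefix='info'
  prefix='INFO'
  prefix='INFO', s='INF'
  prefix='INFO', s='INF', result=7

Final answer: 'INFO'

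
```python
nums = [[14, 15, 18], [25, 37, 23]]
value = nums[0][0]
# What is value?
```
Trace:
  nums=[[14, 15, 18], [25, 37, 23]]
  nums=[[14, 15, 18], [25, 37, 23]], value=14

Final answer: 14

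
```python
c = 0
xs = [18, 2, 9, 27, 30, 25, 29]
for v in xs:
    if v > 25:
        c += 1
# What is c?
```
Trace:
  c=0
  c=0, v=18
  c=0, v=2
  c=0, v=9
  c=1, v=27
  c=2, v=30
  c=2, v=25
  c=3, v=29

Final answer: 3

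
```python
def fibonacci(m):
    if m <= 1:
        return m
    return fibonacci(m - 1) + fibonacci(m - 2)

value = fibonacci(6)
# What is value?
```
Call trace (a repeated sub-call is expanded the first time; later identical calls just restate its return value):
fibonacci(m=6)
  fibonacci(m=5)
    fibonacci(m=4)
      fibonacci(m=3)
        fibonacci(m=2)
          fibonacci(m=1)
          -> return 1
          fibonacci(m=0)
          -> return 0
        -> return 1
        fibonacci(m=1)
        -> return 1
      -> return 2
      fibonacci(m=2) -> return 1  (same call as traced above)
    -> return 3
    fibonacci(m=3) -> return 2  (same call as traced above)
  -> return 5
  fibonacci(m=4) -> return 3  (same call as traced above)
-> return 8

Final answer: 8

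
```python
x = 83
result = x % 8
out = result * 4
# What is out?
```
Trace:
  x=83
  x=83, result=3
  x=83, result=3, out=12

Final answer: 12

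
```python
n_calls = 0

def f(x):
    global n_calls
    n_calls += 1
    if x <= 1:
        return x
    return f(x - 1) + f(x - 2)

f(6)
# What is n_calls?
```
Call trace (a repeated sub-call is expanded the first time; later identical calls just restate its return value):
f(x=6)
  f(x=5)
    f(x=4)
      f(x=3)
        f(x=2)
          f(x=1)
          -> return 1
          f(x=0)
          -> return 0
        -> return 1
        f(x=1)
        -> return 1
      -> return 2
      f(x=2) -> return 1  (same call as traced above)
    -> return 3
    f(x=3) -> return 2  (same call as traced above)
  -> return 5
  f(x=4) -> return 3  (same call as traced above)
-> return 8

n_calls is incremented once per call, so count the calls in each subtree. Let C(x) = number of calls made by f(x).
C(0) = C(1) = 1 (base case, no recursion); C(x) = 1 + C(x - 1) + C(x - 2) otherwise.
C(2) = 1 + C(1) + C(0) = 1 + 1 + 1 = 3
C(3) = 1 + C(2) + C(1) = 1 + 3 + 1 = 5
C(4) = 1 + C(3) + C(2) = 1 + 5 + 3 = 9
C(5) = 1 + C(4) + C(3) = 1 + 9 + 5 = 15
C(6) = 1 + C(5) + C(4) = 1 + 15 + 9 = 25
n_calls = C(6) = 25

Final answer: 25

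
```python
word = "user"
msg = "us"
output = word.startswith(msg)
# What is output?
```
Trace:
  word='user'
  word='user', msg='us'
  word='user', msg='us', output=True

Final answer: True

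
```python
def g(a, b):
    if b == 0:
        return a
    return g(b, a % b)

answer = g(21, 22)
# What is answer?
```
Call trace:
g(a=21, b=22)
  g(a=22, b=21)
    g(a=21, b=1)
      g(a=1, b=0)
      -> return 1
    -> return 1
  -> return 1
-> return 1

Final answer: 1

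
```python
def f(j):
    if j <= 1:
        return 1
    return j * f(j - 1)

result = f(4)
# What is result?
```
Call trace:
f(j=4)
  f(j=3)
    f(j=2)
      f(j=1)
      -> return 1
    -> return 2
  -> return 6
-> return 24

Final answer: 24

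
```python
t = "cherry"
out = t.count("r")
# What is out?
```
Trace:
  t='cherry'
  t='cherry', out=2

Final answer: 2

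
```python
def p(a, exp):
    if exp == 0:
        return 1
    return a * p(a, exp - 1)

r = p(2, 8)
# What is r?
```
Call trace:
p(a=2, exp=8)
  p(a=2, exp=7)
    p(a=2, exp=6)
      p(a=2, exp=5)
        p(a=2, exp=4)
          p(a=2, exp=3)
            p(a=2, exp=2)
              p(a=2, exp=1)
                p(a=2, exp=0)
                -> return 1
              -> return 2
            -> return 4
          -> return 8
        -> return 16
      -> return 32
    -> return 64
  -> return 128
-> return 256

Final answer: 256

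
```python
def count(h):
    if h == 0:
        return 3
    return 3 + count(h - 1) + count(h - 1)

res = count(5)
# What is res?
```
Call trace (a repeated sub-call is expanded the first time; later identical calls just restate its return value):
count(h=5)
  count(h=4)
    count(h=3)
      count(h=2)
        count(h=1)
          count(h=0)
          -> return 3
          count(h=0)
          -> return 3
        -> return 9
        count(h=1) -> return 9  (same call as traced above)
      -> return 21
      count(h=2) -> return 21  (same call as traced above)
    -> return 45
    count(h=3) -> return 45  (same call as traced above)
  -> return 93
  count(h=4) -> return 93  (same call as traced above)
-> return 189

Final answer: 189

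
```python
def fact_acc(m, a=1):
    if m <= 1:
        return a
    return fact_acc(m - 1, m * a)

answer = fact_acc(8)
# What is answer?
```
Call trace:
fact_acc(m=8, a=1)
  fact_acc(m=7, a=8)
    fact_acc(m=6, a=56)
      fact_acc(m=5, a=336)
        fact_acc(m=4, a=1680)
          fact_acc(m=3, a=6720)
            fact_acc(m=2, a=20160)
              fact_acc(m=1, a=40320)
              -> return 40320
            -> return 40320
          -> return 40320
        -> return 40320
      -> return 40320
    -> return 40320
  -> return 40320
-> return 40320

Final answer: 40320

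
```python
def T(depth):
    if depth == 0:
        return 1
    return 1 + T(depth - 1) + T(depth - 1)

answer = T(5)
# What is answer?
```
Call trace (a repeated sub-call is expanded the first time; later identical calls just restate its return value):
T(depth=5)
  T(depth=4)
    T(depth=3)
      T(depth=2)
        T(depth=1)
          T(depth=0)
          -> return 1
          T(depth=0)
          -> return 1
        -> return 3
        T(depth=1) -> return 3  (same call as traced above)
      -> return 7
      T(depth=2) -> return 7  (same call as traced above)
    -> return 15
    T(depth=3) -> return 15  (same call as traced above)
  -> return 31
  T(depth=4) -> return 31  (same call as traced above)
-> return 63

Final answer: 63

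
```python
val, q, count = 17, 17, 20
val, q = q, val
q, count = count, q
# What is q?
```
Trace:
  val=17, q=17, count=20
  val=17, q=17, count=20
  val=17, q=20, count=17

Final answer: 20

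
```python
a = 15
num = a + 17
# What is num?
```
Trace:
  a=15
  a=15, num=32

Final answer: 32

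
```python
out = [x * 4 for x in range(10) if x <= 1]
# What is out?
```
Trace:
  x=0
  x=1
  x=2
  x=3
  x=4
  x=5
  x=6
  x=7
  x=8
  x=9
  out=[0, 4]

Final answer: [0, 4]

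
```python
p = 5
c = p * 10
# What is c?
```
Trace:
  p=5
  p=5, c=50

Final answer: 50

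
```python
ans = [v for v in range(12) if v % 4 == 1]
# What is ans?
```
Trace:
  v=0
  v=1
  v=2
  v=3
  v=4
  v=5
  v=6
  v=7
  v=8
  v=9
  v=10
  v=11
  ans=[1, 5, 9]

Final answer: [1, 5, 9]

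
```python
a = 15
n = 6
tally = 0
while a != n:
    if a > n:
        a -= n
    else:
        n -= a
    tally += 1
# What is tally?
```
Trace:
  a=15
  a=15, n=6
  a=15, n=6, tally=0
  a=9, n=6, tally=1
  a=3, n=6, tally=2
  a=3, n=3, tally=3

Final answer: 3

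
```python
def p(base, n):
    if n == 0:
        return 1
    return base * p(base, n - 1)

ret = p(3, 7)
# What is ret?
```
Call trace:
p(base=3, n=7)
  p(base=3, n=6)
    p(base=3, n=5)
      p(base=3, n=4)
        p(base=3, n=3)
          p(base=3, n=2)
            p(base=3, n=1)
              p(base=3, n=0)
              -> return 1
            -> return 3
          -> return 9
        -> return 27
      -> return 81
    -> return 243
  -> return 729
-> return 2187

Final answer: 2187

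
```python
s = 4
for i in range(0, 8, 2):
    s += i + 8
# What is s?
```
Trace:
  s=4
  s=12, i=0
  s=22, i=2
  s=34, i=4
  s=48, i=6

Final answer: 48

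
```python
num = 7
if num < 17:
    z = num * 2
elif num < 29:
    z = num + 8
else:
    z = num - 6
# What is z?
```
Trace:
  num=7
  num=7, z=14

Final answer: 14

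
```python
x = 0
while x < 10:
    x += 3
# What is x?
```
Trace:
  x=0
  x=3
  x=6
  x=9
  x=12

Final answer: 12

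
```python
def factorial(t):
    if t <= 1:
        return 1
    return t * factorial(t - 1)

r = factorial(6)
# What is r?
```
Call trace:
factorial(t=6)
  factorial(t=5)
    factorial(t=4)
      factorial(t=3)
        factorial(t=2)
          factorial(t=1)
          -> return 1
        -> return 2
      -> return 6
    -> return 24
  -> return 120
-> return 720

Final answer: 720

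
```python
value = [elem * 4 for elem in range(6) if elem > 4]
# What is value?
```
Trace:
  elem=0
  elem=1
  elem=2
  elem=3
  elem=4
  elem=5
  value=[20]

Final answer: [20]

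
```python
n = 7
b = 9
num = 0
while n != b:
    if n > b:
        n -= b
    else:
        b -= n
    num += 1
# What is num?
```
Trace:
  n=7
  n=7, b=9
  n=7, b=9, num=0
  n=7, b=2, num=1
  n=5, b=2, num=2
  n=3, b=2, num=3
  n=1, b=2, num=4
  n=1, b=1, num=5

Final answer: 5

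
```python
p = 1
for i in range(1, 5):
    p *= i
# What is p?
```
Trace:
  p=1
  p=1, i=1
  p=2, i=2
  p=6, i=3
  p=24, i=4

Final answer: 24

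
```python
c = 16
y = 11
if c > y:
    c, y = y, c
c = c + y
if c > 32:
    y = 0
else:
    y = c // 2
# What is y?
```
Trace:
  c=16
  c=16, y=11
  c=11, y=16
  c=27, y=16
  c=27, y=13

Final answer: 13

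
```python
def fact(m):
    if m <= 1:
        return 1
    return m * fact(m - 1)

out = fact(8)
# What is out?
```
Call trace:
fact(m=8)
  fact(m=7)
    fact(m=6)
      fact(m=5)
        fact(m=4)
          fact(m=3)
            fact(m=2)
              fact(m=1)
              -> return 1
            -> return 2
          -> return 6
        -> return 24
      -> return 120
    -> return 720
  -> return 5040
-> return 40320

Final answer: 40320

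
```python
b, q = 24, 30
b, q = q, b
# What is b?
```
Trace:
  b=24, q=30
  b=30, q=24

Final answer: 30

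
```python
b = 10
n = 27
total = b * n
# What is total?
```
Trace:
  b=10
  b=10, n=27
  b=10, n=27, total=270

Final answer: 270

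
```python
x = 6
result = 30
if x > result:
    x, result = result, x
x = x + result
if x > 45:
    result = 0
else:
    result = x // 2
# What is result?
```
Trace:
  x=6
  x=6, result=30
  x=6, result=30
  x=36, result=30
  x=36, result=18

Final answer: 18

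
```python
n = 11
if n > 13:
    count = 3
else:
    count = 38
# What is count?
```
Trace:
  n=11
  n=11, count=38

Final answer: 38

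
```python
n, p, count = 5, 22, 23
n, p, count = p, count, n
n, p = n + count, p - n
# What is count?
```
Trace:
  n=5, p=22, count=23
  n=22, p=23, count=5
  n=27, p=1, count=5

Final answer: 5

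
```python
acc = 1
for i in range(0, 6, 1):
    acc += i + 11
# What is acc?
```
Trace:
  acc=1
  acc=12, i=0
  acc=24, i=1
  acc=37, i=2
  acc=51, i=3
  acc=66, i=4
  acc=82, i=5

Final answer: 82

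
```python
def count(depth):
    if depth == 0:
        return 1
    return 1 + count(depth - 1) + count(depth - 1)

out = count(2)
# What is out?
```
Call trace (a repeated sub-call is expanded the first time; later identical calls just restate its return value):
count(depth=2)
  count(depth=1)
    count(depth=0)
    -> return 1
    count(depth=0)
    -> return 1
  -> return 3
  count(depth=1) -> return 3  (same call as traced above)
-> return 7

Final answer: 7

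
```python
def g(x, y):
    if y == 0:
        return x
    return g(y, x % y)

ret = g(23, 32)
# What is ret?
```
Call trace:
g(x=23, y=32)
  g(x=32, y=23)
    g(x=23, y=9)
      g(x=9, y=5)
        g(x=5, y=4)
          g(x=4, y=1)
            g(x=1, y=0)
            -> return 1
          -> return 1
        -> return 1
      -> return 1
    -> return 1
  -> return 1
-> return 1

Final answer: 1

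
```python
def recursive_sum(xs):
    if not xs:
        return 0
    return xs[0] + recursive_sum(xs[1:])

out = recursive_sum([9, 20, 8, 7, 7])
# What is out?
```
Call trace:
recursive_sum(xs=[9, 20, 8, 7, 7])
  recursive_sum(xs=[20, 8, 7, 7])
    recursive_sum(xs=[8, 7, 7])
      recursive_sum(xs=[7, 7])
        recursive_sum(xs=[7])
          recursive_sum(xs=[])
          -> return 0
        -> return 7
      -> return 14
    -> return 22
  -> return 42
-> return 51

Final answer: 51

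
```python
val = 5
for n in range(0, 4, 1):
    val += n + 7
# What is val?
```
Trace:
  val=5
  val=12, n=0
  val=20, n=1
  val=29, n=2
  val=39, n=3

Final answer: 39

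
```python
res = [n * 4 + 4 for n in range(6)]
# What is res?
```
Trace:
  n=0
  n=1
  n=2
  n=3
  n=4
  n=5
  res=[4, 8, 12, 16, 20, 24]

Final answer: [4, 8, 12, 16, 20, 24]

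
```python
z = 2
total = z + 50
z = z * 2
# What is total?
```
Trace:
  z=2
  z=2, total=52
  z=4, total=52

Final answer: 52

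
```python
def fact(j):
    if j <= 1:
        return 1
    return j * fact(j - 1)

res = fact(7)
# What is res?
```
Call trace:
fact(j=7)
  fact(j=6)
    fact(j=5)
      fact(j=4)
        fact(j=3)
          fact(j=2)
            fact(j=1)
            -> return 1
          -> return 2
        -> return 6
      -> return 24
    -> return 120
  -> return 720
-> return 5040

Final answer: 5040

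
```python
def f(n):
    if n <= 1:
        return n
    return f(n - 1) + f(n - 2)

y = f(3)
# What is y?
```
Call trace:
f(n=3)
  f(n=2)
    f(n=1)
    -> return 1
    f(n=0)
    -> return 0
  -> return 1
  f(n=1)
  -> return 1
-> return 2

Final answer: 2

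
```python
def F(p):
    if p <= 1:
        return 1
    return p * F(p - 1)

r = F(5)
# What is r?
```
Call trace:
F(p=5)
  F(p=4)
    F(p=3)
      F(p=2)
        F(p=1)
        -> return 1
      -> return 2
    -> return 6
  -> return 24
-> return 120

Final answer: 120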